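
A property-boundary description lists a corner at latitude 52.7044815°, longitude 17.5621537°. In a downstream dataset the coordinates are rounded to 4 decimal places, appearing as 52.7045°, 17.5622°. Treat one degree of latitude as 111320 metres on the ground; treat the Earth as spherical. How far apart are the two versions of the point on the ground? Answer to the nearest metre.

Δlat = 52.7044815 − 52.7045 = -0.0000185°; Δlon = 17.5621537 − 17.5622 = -0.0000463°.
North–south shift: -0.0000185 × 111320 = -2.05942 m.
East–west at this latitude: -0.0000463° × 111320 × cos 52.7045° ≈ -0.0000463 × 67451.7 = -3.12301 m.
Combined displacement = (2.05942² + 3.12301²)^½ ≈ 3.74091 m.

4 metres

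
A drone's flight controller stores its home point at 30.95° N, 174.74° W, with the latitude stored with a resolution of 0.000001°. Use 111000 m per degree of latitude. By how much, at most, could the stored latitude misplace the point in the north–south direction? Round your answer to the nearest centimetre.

With a 0.000001° grid the true value lies within half a step, ±0.000001°/2 = ±5e-07°, of the stored one.
Along the meridian that is 5e-07° × 111000 m/° = 0.0555 m.
That is 0.0555 m = 5.55 cm.

6 centimetres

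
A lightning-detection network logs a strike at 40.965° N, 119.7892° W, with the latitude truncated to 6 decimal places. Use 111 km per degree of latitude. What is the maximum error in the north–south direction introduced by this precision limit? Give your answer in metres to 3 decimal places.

Truncating at 6 decimal places can drop up to a full unit in the last place, so the latitude may be off by as much as 1e-06°.
Along the meridian that is 1e-06° × 111000 m/° = 0.111 m.

0.111 metres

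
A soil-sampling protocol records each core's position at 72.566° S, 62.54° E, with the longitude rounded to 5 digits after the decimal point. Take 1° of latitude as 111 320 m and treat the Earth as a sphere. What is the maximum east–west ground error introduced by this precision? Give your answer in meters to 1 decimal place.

0.2 meters

Rounding to 5 decimal places leaves the longitude within ±5e-06° of the true value.
Parallels shrink by cos φ, so at 72.566° a degree of longitude is 111320 × 0.2996 ≈ 33352.3 m.
Maximum E–W displacement: 5e-06 × 33352.3 = 0.166761 m.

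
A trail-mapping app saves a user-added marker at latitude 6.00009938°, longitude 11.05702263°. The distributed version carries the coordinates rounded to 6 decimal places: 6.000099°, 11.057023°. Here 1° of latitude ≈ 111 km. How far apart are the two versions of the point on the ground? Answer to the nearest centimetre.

The latitude changed by +0.00000038° and the longitude by -0.00000037°.
North–south shift: 0.00000038 × 111000 = 0.04218 m.
East–west at this latitude: -0.00000037° × 111000 × cos 6.0001° ≈ -0.00000037 × 110392 = -0.040845 m.
Distance: √(0.04218² + 0.040845²) ≈ 0.0587151 m.
That is 0.0587151 m = 5.8715 cm.

6 centimetres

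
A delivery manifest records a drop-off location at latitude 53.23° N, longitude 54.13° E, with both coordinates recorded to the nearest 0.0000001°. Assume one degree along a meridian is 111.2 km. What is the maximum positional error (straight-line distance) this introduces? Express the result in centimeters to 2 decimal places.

Rounding to 7 decimal places leaves each coordinate within ±5e-08° of the true value.
N–S: 5e-08° × 111200 m/° = 0.00556 m.
East–west component at 53.23°: 5e-08° × 111200 × cos 53.23° ≈ 5e-08 × 66564.8 ≈ 0.00332824 m.
Worst case both components are at the extreme and orthogonal: √(0.00556² + 0.00332824²) ≈ 0.00648003 m.
That is 0.00648003 m = 0.648 cm.

0.65 centimeters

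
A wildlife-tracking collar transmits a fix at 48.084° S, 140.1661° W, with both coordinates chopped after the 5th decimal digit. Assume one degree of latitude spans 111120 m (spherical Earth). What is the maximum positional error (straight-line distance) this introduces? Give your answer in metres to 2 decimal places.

1.34 metres

Truncating at 5 decimal places can drop up to a full unit in the last place, so each coordinate may be off by as much as 1e-05°.
North–south component: 1e-05° × 111120 = 1.1112 m.
E–W at 48.084°: 1e-05° × 111120 × cos 48.084° = 1e-05 × 111120 × 0.6680 ≈ 0.742326 m.
Worst case both components are at the extreme and orthogonal: √(1.1112² + 0.742326²) ≈ 1.33634 m.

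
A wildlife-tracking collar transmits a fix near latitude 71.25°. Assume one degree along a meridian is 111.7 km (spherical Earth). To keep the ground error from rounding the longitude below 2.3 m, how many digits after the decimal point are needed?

At 71.25° one degree of longitude covers 111700 × cos 71.25° ≈ 111700 × 0.3214 ≈ 35904.8 m.
With N decimal places the half-ulp bound is 0.5·10⁻ᴺ°, or 0.5·10⁻ᴺ × 35904.8 m on the ground.
Setting 17952.4 × 10⁻ᴺ ≤ 2.3 gives 10ᴺ ≥ 7805, i.e. N ≥ 3.89.
At 3 places the error can reach 18 m, but 4 places keeps it to 1.8 m.

4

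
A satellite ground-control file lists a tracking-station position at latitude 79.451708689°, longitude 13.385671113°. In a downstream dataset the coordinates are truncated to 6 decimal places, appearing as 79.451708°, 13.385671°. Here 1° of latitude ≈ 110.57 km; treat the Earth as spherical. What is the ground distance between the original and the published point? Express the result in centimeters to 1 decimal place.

7.6 centimeters

Δlat = 79.451708689 − 79.451708 = +0.000000689°; Δlon = 13.385671113 − 13.385671 = +0.000000113°.
N–S: 0.000000689° × 110570 m/° = 0.0761827 m.
E–W at 79.4517°: 0.000000113° × 110570 × cos 79.4517° = 0.000000113 × 110570 × 0.1831 ≈ 0.00228728 m.
Hypotenuse of the two orthogonal shifts: √(0.0761827² + 0.00228728²) = 0.0762171 m.
That is 0.0762171 m = 7.6217 cm.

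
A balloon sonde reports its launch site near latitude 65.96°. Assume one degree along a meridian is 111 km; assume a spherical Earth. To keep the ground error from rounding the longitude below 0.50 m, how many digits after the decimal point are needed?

At 65.96° one degree of longitude covers 111000 × cos 65.96° ≈ 111000 × 0.4074 ≈ 45218.5 m.
With N decimal places the half-ulp bound is 0.5·10⁻ᴺ°, or 0.5·10⁻ᴺ × 45218.5 m on the ground.
Need 0.5 × 45218.5 × 10⁻ᴺ ≤ 0.50 → 10⁻ᴺ ≤ 2.211e-05, so N ≥ 4.66.
So 5 decimal places suffice (0.226 m); 4 would allow up to 2.26 m.

5 decimal places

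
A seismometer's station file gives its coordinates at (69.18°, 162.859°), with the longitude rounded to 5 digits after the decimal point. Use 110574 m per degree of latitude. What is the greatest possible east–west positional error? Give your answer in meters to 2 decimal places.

Rounding to 5 decimal places leaves the longitude within ±5e-06° of the true value.
Parallels shrink by cos φ, so at 69.18° a degree of longitude is 110574 × 0.3554 ≈ 39301.7 m.
Maximum E–W displacement: 5e-06 × 39301.7 = 0.196508 m.

0.20 meters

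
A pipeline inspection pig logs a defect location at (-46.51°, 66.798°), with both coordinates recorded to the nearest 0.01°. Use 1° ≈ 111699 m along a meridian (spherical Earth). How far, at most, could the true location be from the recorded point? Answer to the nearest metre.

678 metres

Rounding to 2 decimal places leaves each coordinate within ±0.005° of the true value.
North–south component: 0.005° × 111699 = 558.495 m.
Longitude error → 0.005 × 111699 × cos 46.51° = 0.005 × 111699 × 0.6882 ≈ 384.372 m.
The two errors are perpendicular, so the maximum displacement is √(558.495² + 384.372²) ≈ 677.981 m.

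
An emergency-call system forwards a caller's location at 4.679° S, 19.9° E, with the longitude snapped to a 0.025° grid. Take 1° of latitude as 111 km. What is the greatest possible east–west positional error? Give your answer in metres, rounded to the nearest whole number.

With a 0.025° grid the true value lies within half a step, ±0.025°/2 = ±0.0125°, of the stored one.
At latitude 4.679° a degree of longitude spans 111000 m × cos 4.679° = 111000 × 0.9967 ≈ 110630 m.
East–west error: 0.0125° × 110630 m/° ≈ 1382.88 m.

1383 metres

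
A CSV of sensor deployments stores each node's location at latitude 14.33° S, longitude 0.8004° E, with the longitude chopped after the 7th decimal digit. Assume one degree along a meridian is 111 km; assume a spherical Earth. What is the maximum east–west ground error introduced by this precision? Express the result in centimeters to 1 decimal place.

Truncating at 7 decimal places can drop up to a full unit in the last place, so the longitude may be off by as much as 1e-07°.
Parallels shrink by cos φ, so at 14.33° a degree of longitude is 111000 × 0.9689 ≈ 107546 m.
So at most 1e-07° × 107546 ≈ 0.0107546 m east–west.
That is 0.0107546 m = 1.0755 cm.

1.1 centimeters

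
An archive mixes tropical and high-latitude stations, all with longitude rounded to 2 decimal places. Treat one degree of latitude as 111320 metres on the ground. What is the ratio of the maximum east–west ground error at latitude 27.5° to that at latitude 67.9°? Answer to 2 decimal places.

2.36

Rounding to 2 decimal places leaves the longitude within ±0.005° of the true value.
At 27.5°: 0.005° × 111320 × cos 27.5° = 0.005 × 111320 × 0.8870 ≈ 493.71 m.
Error at 67.9° = 0.005° × 111320 × cos 67.9° ≈ 556.6 × 0.3762 = 209.41 m.
Ratio: 493.71 / 209.41 = cos 27.5° / cos 67.9° ≈ 2.3577.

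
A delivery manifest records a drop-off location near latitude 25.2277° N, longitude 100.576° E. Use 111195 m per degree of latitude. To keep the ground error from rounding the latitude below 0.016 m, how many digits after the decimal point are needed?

One degree of latitude covers 111195 m.
N decimal places → at most half a unit in the last place, 0.5 × 10⁻ᴺ° = 111195/2 × 10⁻ᴺ m.
Setting 55597.5 × 10⁻ᴺ ≤ 0.016 gives 10ᴺ ≥ 3.475e+06, i.e. N ≥ 6.54.
At 6 places the error can reach 0.0556 m, but 7 places keeps it to 0.00556 m.

7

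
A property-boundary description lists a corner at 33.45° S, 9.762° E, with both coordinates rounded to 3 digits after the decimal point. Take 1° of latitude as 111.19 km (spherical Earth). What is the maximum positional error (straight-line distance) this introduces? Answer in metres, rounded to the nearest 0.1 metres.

Rounding to 3 decimal places leaves each coordinate within ±0.0005° of the true value.
Latitude error → 0.0005 × 111190 = 55.595 m along the meridian.
Longitude error → 0.0005 × 111190 × cos 33.45° = 0.0005 × 111190 × 0.8344 ≈ 46.3866 m.
Worst case both components are at the extreme and orthogonal: √(55.595² + 46.3866²) ≈ 72.4053 m.

72.4 metres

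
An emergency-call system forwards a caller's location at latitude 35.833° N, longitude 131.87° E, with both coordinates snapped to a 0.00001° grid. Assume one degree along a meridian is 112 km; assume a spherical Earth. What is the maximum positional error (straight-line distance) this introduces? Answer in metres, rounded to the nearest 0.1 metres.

0.7 metres

With a 0.00001° grid the true value lies within half a step, ±0.00001°/2 = ±5e-06°, of the stored one.
Latitude error → 5e-06 × 112000 = 0.56 m along the meridian.
Longitude error → 5e-06 × 112000 × cos 35.833° = 5e-06 × 112000 × 0.8107 ≈ 0.454007 m.
Worst case both components are at the extreme and orthogonal: √(0.56² + 0.454007²) ≈ 0.720918 m.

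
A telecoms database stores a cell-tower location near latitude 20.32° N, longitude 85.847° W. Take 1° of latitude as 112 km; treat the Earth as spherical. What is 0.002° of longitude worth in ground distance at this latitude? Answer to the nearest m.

210 m

At 20.32° a degree of longitude is 112000 × cos 20.32° ≈ 105030 m, so 0.002° corresponds to 210.06 m.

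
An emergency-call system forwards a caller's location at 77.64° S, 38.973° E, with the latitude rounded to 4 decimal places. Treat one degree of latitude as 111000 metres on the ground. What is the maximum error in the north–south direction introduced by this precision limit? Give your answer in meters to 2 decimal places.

5.55 meters

Rounding to 4 decimal places leaves the latitude within ±5e-05° of the true value.
North–south distance: 5e-05° × 111000 m/° = 5.55 m.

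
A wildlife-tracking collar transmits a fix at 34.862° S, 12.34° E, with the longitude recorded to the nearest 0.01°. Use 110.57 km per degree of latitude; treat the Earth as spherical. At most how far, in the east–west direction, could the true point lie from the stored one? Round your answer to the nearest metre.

454 metres

Rounding to 2 decimal places leaves the longitude within ±0.005° of the true value.
One degree of longitude at 34.862° is 110570 × cos 34.862° ≈ 110570 × 0.8205 = 90726.1 m.
Maximum E–W displacement: 0.005 × 90726.1 = 453.631 m.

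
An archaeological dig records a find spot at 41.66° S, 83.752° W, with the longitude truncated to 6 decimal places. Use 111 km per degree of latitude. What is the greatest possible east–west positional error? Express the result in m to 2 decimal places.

0.08 m

Truncating at 6 decimal places can drop up to a full unit in the last place, so the longitude may be off by as much as 1e-06°.
Parallels shrink by cos φ, so at 41.66° a degree of longitude is 111000 × 0.7471 ≈ 82928.4 m.
So at most 1e-06° × 82928.4 ≈ 0.0829284 m east–west.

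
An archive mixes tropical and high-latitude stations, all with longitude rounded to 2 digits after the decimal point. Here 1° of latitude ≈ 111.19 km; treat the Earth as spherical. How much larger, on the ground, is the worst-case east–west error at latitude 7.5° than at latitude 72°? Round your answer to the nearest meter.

379 meters

Rounding to 2 decimal places leaves the longitude within ±0.005° of the true value.
Error at 7.5° = 0.005° × 111190 × cos 7.5° ≈ 555.95 × 0.9914 = 551.19 m.
At 72°: 0.005° × 111190 × cos 72° = 0.005 × 111190 × 0.3090 ≈ 171.8 m.
Difference: 551.19 − 171.8 = 379.4 m.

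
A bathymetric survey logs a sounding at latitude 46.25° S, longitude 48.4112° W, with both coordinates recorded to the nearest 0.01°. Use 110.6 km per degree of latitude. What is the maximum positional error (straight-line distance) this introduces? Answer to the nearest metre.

Rounding to 2 decimal places leaves each coordinate within ±0.005° of the true value.
N–S: 0.005° × 110600 m/° = 553 m.
East–west component at 46.25°: 0.005° × 110600 × cos 46.25° ≈ 0.005 × 76481.3 ≈ 382.407 m.
Worst case both components are at the extreme and orthogonal: √(553² + 382.407²) ≈ 672.342 m.

672 metres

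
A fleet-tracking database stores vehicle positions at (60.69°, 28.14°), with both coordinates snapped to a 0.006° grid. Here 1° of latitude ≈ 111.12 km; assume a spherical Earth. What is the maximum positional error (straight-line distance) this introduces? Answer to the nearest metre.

371 metres

With a 0.006° grid the true value lies within half a step, ±0.006°/2 = ±0.003°, of the stored one.
Latitude error → 0.003 × 111120 = 333.36 m along the meridian.
E–W at 60.69°: 0.003° × 111120 × cos 60.69° = 0.003 × 111120 × 0.4895 ≈ 163.191 m.
Worst case both components are at the extreme and orthogonal: √(333.36² + 163.191²) ≈ 371.161 m.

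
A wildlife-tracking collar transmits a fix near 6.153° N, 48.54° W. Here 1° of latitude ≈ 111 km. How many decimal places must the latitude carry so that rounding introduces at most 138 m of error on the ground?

One degree of latitude covers 111000 m.
Rounding to N decimal places gives at most 0.5 × 10⁻ᴺ degrees of error, i.e. 0.5 × 10⁻ᴺ × 111000 m.
Setting 55500 × 10⁻ᴺ ≤ 138 gives 10ᴺ ≥ 402.2, i.e. N ≥ 2.60.
At 2 places the error can reach 555 m, but 3 places keeps it to 55.5 m.

3 decimal places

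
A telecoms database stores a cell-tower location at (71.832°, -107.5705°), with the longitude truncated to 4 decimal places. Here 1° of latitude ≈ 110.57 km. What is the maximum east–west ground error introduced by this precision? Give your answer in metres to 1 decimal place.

3.4 metres

Truncating at 4 decimal places can drop up to a full unit in the last place, so the longitude may be off by as much as 0.0001°.
One degree of longitude at 71.832° is 110570 × cos 71.832° ≈ 110570 × 0.3118 = 34476.2 m.
East–west error: 0.0001° × 34476.2 m/° ≈ 3.44762 m.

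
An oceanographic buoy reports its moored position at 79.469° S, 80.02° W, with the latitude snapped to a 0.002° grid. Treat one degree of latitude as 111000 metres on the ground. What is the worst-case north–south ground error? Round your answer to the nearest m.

111 m

With a 0.002° grid the true value lies within half a step, ±0.002°/2 = ±0.001°, of the stored one.
Along the meridian that is 0.001° × 111000 m/° = 111 m.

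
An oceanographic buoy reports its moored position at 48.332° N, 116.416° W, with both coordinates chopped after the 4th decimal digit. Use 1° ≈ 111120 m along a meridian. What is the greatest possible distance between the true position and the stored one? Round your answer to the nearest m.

Truncating at 4 decimal places can drop up to a full unit in the last place, so each coordinate may be off by as much as 0.0001°.
N–S: 0.0001° × 111120 m/° = 11.112 m.
Longitude error → 0.0001 × 111120 × cos 48.332° = 0.0001 × 111120 × 0.6648 ≈ 7.3874 m.
Worst case both components are at the extreme and orthogonal: √(11.112² + 7.3874²) ≈ 13.3435 m.

13 m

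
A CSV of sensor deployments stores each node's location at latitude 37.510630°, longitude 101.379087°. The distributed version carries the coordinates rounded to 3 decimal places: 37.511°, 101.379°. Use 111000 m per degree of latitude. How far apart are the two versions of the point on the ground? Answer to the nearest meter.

42 meters

The latitude changed by -0.000370° and the longitude by +0.000087°.
N–S: -0.000370° × 111000 m/° = -41.07 m.
E–W at 37.511°: 0.000087° × 111000 × cos 37.511° = 0.000087 × 111000 × 0.7932 ≈ 7.66028 m.
Distance: √(41.07² + 7.66028²) ≈ 41.7783 m.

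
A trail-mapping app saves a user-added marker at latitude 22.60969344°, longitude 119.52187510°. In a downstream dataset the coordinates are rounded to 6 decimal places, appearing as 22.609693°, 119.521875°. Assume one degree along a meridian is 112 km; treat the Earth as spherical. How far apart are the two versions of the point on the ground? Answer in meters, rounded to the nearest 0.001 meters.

The latitude changed by +0.00000044° and the longitude by +0.00000010°.
N–S: 0.00000044° × 112000 m/° = 0.04928 m.
E–W at 22.6097°: 0.00000010° × 112000 × cos 22.6097° = 0.00000010 × 112000 × 0.9231 ≈ 0.0103392 m.
Distance: √(0.04928² + 0.0103392²) ≈ 0.0503529 m.

0.050 meters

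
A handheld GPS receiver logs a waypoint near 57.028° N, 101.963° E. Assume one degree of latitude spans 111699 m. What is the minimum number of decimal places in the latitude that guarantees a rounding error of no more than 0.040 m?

7 decimal places

One degree of latitude covers 111699 m.
N decimal places → at most half a unit in the last place, 0.5 × 10⁻ᴺ° = 111699/2 × 10⁻ᴺ m.
Need 0.5 × 111699 × 10⁻ᴺ ≤ 0.040 → 10⁻ᴺ ≤ 7.162e-07, so N ≥ 6.14.
So 7 decimal places suffice (0.00558 m); 6 would allow up to 0.0558 m.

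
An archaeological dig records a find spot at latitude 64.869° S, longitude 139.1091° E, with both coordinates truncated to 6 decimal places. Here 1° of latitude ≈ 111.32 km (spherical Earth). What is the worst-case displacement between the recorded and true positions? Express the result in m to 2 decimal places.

0.12 m

Truncating at 6 decimal places can drop up to a full unit in the last place, so each coordinate may be off by as much as 1e-06°.
N–S: 1e-06° × 111320 m/° = 0.11132 m.
Longitude error → 1e-06 × 111320 × cos 64.869° = 1e-06 × 111320 × 0.4247 ≈ 0.0472764 m.
The two errors are perpendicular, so the maximum displacement is √(0.11132² + 0.0472764²) ≈ 0.120943 m.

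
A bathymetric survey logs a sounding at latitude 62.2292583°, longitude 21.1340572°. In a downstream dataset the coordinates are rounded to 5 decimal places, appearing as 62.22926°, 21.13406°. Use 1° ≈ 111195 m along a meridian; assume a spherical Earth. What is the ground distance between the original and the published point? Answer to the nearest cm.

24 cm

The latitude changed by -0.0000017° and the longitude by -0.0000028°.
North–south shift: -0.0000017 × 111195 = -0.189031 m.
E–W at 62.2293°: -0.0000028° × 111195 × cos 62.2293° = -0.0000028 × 111195 × 0.4659 ≈ -0.145067 m.
Hypotenuse of the two orthogonal shifts: √(0.189031² + 0.145067²) = 0.23828 m.
That is 0.23828 m = 23.828 cm.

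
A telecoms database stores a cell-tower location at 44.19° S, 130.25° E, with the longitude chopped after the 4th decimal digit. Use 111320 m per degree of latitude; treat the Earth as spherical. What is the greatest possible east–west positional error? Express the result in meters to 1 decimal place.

Truncating at 4 decimal places can drop up to a full unit in the last place, so the longitude may be off by as much as 0.0001°.
At latitude 44.19° a degree of longitude spans 111320 m × cos 44.19° = 111320 × 0.7170 ≈ 79820 m.
Maximum E–W displacement: 0.0001 × 79820 = 7.982 m.

8.0 meters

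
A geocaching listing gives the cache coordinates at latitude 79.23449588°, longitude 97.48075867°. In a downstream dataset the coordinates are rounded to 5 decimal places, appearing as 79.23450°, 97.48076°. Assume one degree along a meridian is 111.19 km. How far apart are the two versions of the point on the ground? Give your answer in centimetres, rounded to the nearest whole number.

46 centimetres

The latitude changed by -0.00000412° and the longitude by -0.00000133°.
North–south shift: -0.00000412 × 111190 = -0.458103 m.
East–west at this latitude: -0.00000133° × 111190 × cos 79.2345° ≈ -0.00000133 × 20769.2 = -0.027623 m.
Combined displacement = (0.458103² + 0.027623²)^½ ≈ 0.458935 m.
That is 0.458935 m = 45.893 cm.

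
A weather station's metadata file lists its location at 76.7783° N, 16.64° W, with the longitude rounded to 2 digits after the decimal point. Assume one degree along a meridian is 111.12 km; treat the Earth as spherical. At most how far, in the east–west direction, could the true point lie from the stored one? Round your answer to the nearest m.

127 m

Rounding to 2 decimal places leaves the longitude within ±0.005° of the true value.
One degree of longitude at 76.7783° is 111120 × cos 76.7783° ≈ 111120 × 0.2287 = 25415.3 m.
East–west error: 0.005° × 25415.3 m/° ≈ 127.077 m.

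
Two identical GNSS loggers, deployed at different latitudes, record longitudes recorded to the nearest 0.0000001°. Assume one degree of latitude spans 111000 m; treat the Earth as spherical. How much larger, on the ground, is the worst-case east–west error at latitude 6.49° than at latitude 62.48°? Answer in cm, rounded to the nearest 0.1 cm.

Rounding to 7 decimal places leaves the longitude within ±5e-08° of the true value.
Error at 6.49° = 5e-08° × 111000 × cos 6.49° ≈ 0.00555 × 0.9936 = 0.0055144 m.
At 62.48°: 5e-08° × 111000 × cos 62.48° = 5e-08 × 111000 × 0.4621 ≈ 0.0025644 m.
Difference: 0.0055144 − 0.0025644 = 0.00295 m.
That is 0.00295001 m = 0.295 cm.

0.3 cm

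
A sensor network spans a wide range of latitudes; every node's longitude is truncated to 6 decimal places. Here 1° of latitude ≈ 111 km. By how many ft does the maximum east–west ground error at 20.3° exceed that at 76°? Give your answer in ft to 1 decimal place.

Truncating at 6 decimal places can drop up to a full unit in the last place, so the longitude may be off by as much as 1e-06°.
Error at 20.3° = 1e-06° × 111000 × cos 20.3° ≈ 0.111 × 0.9379 = 0.10411 m.
At 76°: 1e-06° × 111000 × cos 76° = 1e-06 × 111000 × 0.2419 ≈ 0.026853 m.
Difference: 0.10411 − 0.026853 = 0.077252 m.
In feet: 0.0772523 m ÷ 0.3048 ≈ 0.25345 ft.

0.3 ft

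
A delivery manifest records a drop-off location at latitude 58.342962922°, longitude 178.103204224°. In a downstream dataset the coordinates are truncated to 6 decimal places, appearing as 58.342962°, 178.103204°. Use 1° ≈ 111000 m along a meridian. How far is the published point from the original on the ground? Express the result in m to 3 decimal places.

0.103 m

The latitude changed by +0.000000922° and the longitude by +0.000000224°.
N–S: 0.000000922° × 111000 m/° = 0.102342 m.
E–W at 58.343°: 0.000000224° × 111000 × cos 58.343° = 0.000000224 × 111000 × 0.5248 ≈ 0.0130495 m.
Combined displacement = (0.102342² + 0.0130495²)^½ ≈ 0.103171 m.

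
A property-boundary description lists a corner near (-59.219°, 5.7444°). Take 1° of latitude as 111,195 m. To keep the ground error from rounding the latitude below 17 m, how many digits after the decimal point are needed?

4

One degree of latitude covers 111195 m.
With N decimal places the half-ulp bound is 0.5·10⁻ᴺ°, or 0.5·10⁻ᴺ × 111195 m on the ground.
Need 0.5 × 111195 × 10⁻ᴺ ≤ 17 → 10⁻ᴺ ≤ 3.058e-04, so N ≥ 3.51.
So 4 decimal places suffice (5.56 m); 3 would allow up to 55.6 m.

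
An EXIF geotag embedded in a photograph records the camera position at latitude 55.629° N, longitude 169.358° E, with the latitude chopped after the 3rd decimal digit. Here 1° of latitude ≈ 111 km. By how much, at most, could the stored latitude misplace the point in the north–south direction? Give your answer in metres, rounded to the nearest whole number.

111 metres

Truncating at 3 decimal places can drop up to a full unit in the last place, so the latitude may be off by as much as 0.001°.
North–south distance: 0.001° × 111000 m/° = 111 m.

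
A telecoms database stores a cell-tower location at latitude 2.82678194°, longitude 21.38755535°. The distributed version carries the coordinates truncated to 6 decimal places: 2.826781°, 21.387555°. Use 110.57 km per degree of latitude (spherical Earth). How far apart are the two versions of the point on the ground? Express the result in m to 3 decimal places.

The latitude changed by +0.00000094° and the longitude by +0.00000035°.
N–S: 0.00000094° × 110570 m/° = 0.103936 m.
East–west at this latitude: 0.00000035° × 110570 × cos 2.82678° ≈ 0.00000035 × 110435 = 0.0386524 m.
Combined displacement = (0.103936² + 0.0386524²)^½ ≈ 0.11089 m.

0.111 m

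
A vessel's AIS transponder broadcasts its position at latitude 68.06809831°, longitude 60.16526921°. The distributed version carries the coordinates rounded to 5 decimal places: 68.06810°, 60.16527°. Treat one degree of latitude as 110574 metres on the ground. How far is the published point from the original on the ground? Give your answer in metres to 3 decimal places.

Δlat = 68.06809831 − 68.06810 = -0.00000169°; Δlon = 60.16526921 − 60.16527 = -0.00000079°.
North–south shift: -0.00000169 × 110574 = -0.18687 m.
E–W at 68.0681°: -0.00000079° × 110574 × cos 68.0681° = -0.00000079 × 110574 × 0.3735 ≈ -0.0326269 m.
Hypotenuse of the two orthogonal shifts: √(0.18687² + 0.0326269²) = 0.189697 m.

0.190 metres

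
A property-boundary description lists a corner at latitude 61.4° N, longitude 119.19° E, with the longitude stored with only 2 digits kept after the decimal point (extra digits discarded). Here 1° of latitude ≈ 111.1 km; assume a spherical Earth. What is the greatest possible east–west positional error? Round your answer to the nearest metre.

Truncating at 2 decimal places can drop up to a full unit in the last place, so the longitude may be off by as much as 0.01°.
Parallels shrink by cos φ, so at 61.4° a degree of longitude is 111100 × 0.4787 ≈ 53182.7 m.
East–west error: 0.01° × 53182.7 m/° ≈ 531.827 m.

532 metres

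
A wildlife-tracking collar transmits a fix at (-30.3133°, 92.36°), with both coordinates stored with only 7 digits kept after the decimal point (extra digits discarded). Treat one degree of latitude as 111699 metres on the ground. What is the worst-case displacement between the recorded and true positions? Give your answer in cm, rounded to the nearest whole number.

Truncating at 7 decimal places can drop up to a full unit in the last place, so each coordinate may be off by as much as 1e-07°.
Latitude error → 1e-07 × 111699 = 0.0111699 m along the meridian.
E–W at 30.3133°: 1e-07° × 111699 × cos 30.3133° = 1e-07 × 111699 × 0.8633 ≈ 0.00964273 m.
Worst case both components are at the extreme and orthogonal: √(0.0111699² + 0.00964273²) ≈ 0.0147563 m.
That is 0.0147563 m = 1.4756 cm.

1 cm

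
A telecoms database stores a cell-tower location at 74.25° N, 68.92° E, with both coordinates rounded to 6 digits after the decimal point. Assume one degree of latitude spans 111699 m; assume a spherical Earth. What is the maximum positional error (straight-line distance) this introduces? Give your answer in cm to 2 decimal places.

5.79 cm

Rounding to 6 decimal places leaves each coordinate within ±5e-07° of the true value.
North–south component: 5e-07° × 111699 = 0.0558495 m.
East–west component at 74.25°: 5e-07° × 111699 × cos 74.25° ≈ 5e-07 × 30319.6 ≈ 0.0151598 m.
Combining orthogonally: (0.0558495² + 0.0151598²)^½ ≈ 0.0578704 m.
That is 0.0578704 m = 5.787 cm.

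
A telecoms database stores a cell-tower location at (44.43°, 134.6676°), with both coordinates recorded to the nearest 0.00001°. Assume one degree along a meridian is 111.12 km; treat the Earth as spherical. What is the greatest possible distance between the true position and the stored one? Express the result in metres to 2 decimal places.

Rounding to 5 decimal places leaves each coordinate within ±5e-06° of the true value.
Latitude error → 5e-06 × 111120 = 0.5556 m along the meridian.
E–W at 44.43°: 5e-06° × 111120 × cos 44.43° = 5e-06 × 111120 × 0.7141 ≈ 0.396757 m.
The two errors are perpendicular, so the maximum displacement is √(0.5556² + 0.396757²) ≈ 0.682721 m.

0.68 metres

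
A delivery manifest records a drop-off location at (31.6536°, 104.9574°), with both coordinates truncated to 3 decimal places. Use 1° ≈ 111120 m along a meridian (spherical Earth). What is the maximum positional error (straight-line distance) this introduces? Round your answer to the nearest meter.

Truncating at 3 decimal places can drop up to a full unit in the last place, so each coordinate may be off by as much as 0.001°.
N–S: 0.001° × 111120 m/° = 111.12 m.
Longitude error → 0.001 × 111120 × cos 31.6536° = 0.001 × 111120 × 0.8512 ≈ 94.5894 m.
Combining orthogonally: (111.12² + 94.5894²)^½ ≈ 145.927 m.

146 meters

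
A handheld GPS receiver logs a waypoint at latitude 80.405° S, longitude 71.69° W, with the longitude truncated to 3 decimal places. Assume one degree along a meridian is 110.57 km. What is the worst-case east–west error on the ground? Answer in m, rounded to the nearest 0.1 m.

Truncating at 3 decimal places can drop up to a full unit in the last place, so the longitude may be off by as much as 0.001°.
One degree of longitude at 80.405° is 110570 × cos 80.405° ≈ 110570 × 0.1667 = 18430.1 m.
East–west error: 0.001° × 18430.1 m/° ≈ 18.4301 m.

18.4 m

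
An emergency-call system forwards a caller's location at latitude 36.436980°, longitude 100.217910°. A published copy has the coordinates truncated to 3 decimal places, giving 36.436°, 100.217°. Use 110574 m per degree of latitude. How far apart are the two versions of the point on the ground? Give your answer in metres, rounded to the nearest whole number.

The latitude changed by +0.000980° and the longitude by +0.000910°.
N–S: 0.000980° × 110574 m/° = 108.363 m.
East–west at this latitude: 0.000910° × 110574 × cos 36.436° ≈ 0.000910 × 88959.1 = 80.9528 m.
Distance: √(108.363² + 80.9528²) ≈ 135.262 m.

135 metres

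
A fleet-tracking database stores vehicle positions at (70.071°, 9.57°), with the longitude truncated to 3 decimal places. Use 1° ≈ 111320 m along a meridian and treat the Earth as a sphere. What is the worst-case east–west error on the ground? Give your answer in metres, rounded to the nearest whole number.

38 metres

Truncating at 3 decimal places can drop up to a full unit in the last place, so the longitude may be off by as much as 0.001°.
One degree of longitude at 70.071° is 111320 × cos 70.071° ≈ 111320 × 0.3409 = 37944 m.
So at most 0.001° × 37944 ≈ 37.944 m east–west.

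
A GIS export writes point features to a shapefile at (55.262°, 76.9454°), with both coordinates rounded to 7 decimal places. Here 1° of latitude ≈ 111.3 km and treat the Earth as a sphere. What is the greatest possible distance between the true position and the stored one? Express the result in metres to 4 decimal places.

0.0064 metres

Rounding to 7 decimal places leaves each coordinate within ±5e-08° of the true value.
North–south component: 5e-08° × 111300 = 0.005565 m.
East–west component at 55.262°: 5e-08° × 111300 × cos 55.262° ≈ 5e-08 × 63421.5 ≈ 0.00317107 m.
Worst case both components are at the extreme and orthogonal: √(0.005565² + 0.00317107²) ≈ 0.00640507 m.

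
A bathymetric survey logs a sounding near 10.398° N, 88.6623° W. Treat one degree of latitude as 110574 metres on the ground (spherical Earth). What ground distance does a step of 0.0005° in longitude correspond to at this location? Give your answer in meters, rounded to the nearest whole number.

54 meters

At 10.398° a degree of longitude is 110574 × cos 10.398° ≈ 108758 m, so 0.0005° corresponds to 54.3791 m.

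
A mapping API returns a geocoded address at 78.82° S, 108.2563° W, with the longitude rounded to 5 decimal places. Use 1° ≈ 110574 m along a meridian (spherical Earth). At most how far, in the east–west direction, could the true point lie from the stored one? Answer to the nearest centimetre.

Rounding to 5 decimal places leaves the longitude within ±5e-06° of the true value.
One degree of longitude at 78.82° is 110574 × cos 78.82° ≈ 110574 × 0.1939 = 21439.4 m.
Maximum E–W displacement: 5e-06 × 21439.4 = 0.107197 m.
That is 0.107197 m = 10.72 cm.

11 centimetres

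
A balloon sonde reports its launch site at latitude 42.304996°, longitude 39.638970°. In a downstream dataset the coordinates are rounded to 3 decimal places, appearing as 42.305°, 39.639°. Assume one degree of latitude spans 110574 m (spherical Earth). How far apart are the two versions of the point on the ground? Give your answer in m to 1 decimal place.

2.5 m

The latitude changed by -0.000004° and the longitude by -0.000030°.
North–south shift: -0.000004 × 110574 = -0.442296 m.
E–W at 42.305°: -0.000030° × 110574 × cos 42.305° = -0.000030 × 110574 × 0.7396 ≈ -2.45332 m.
Distance: √(0.442296² + 2.45332²) ≈ 2.49287 m.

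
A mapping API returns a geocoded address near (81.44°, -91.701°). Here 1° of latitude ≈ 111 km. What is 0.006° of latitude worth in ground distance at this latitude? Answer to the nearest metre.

666 metres

Along a meridian 0.006° is 0.006 × 111000 = 666 m.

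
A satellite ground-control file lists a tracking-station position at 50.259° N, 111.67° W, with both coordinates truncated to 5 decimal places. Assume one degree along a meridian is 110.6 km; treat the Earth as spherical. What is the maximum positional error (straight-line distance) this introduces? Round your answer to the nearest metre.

1 metres

Truncating at 5 decimal places can drop up to a full unit in the last place, so each coordinate may be off by as much as 1e-05°.
North–south component: 1e-05° × 110600 = 1.106 m.
Longitude error → 1e-05 × 110600 × cos 50.259° = 1e-05 × 110600 × 0.6393 ≈ 0.707086 m.
Combining orthogonally: (1.106² + 0.707086²)^½ ≈ 1.31271 m.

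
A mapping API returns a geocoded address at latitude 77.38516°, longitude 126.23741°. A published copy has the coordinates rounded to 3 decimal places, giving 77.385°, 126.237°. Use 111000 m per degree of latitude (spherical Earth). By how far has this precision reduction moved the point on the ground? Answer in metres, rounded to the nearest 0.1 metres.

The latitude changed by +0.00016° and the longitude by +0.00041°.
North–south shift: 0.00016 × 111000 = 17.76 m.
E–W at 77.385°: 0.00041° × 111000 × cos 77.385° = 0.00041 × 111000 × 0.2184 ≈ 9.93933 m.
Hypotenuse of the two orthogonal shifts: √(17.76² + 9.93933²) = 20.3521 m.

20.4 metres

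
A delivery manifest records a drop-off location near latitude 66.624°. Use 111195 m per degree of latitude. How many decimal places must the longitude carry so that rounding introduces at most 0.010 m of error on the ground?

At 66.624° one degree of longitude covers 111195 × cos 66.624° ≈ 111195 × 0.3968 ≈ 44118.1 m.
N decimal places → at most half a unit in the last place, 0.5 × 10⁻ᴺ° = 44118.1/2 × 10⁻ᴺ m.
Need 0.5 × 44118.1 × 10⁻ᴺ ≤ 0.010 → 10⁻ᴺ ≤ 4.533e-07, so N ≥ 6.34.
At 6 places the error can reach 0.0221 m, but 7 places keeps it to 0.00221 m.

7 decimal places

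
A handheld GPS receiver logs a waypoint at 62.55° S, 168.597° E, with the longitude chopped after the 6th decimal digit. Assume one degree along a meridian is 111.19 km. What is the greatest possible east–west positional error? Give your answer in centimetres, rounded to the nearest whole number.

5 centimetres

Truncating at 6 decimal places can drop up to a full unit in the last place, so the longitude may be off by as much as 1e-06°.
Parallels shrink by cos φ, so at 62.55° a degree of longitude is 111190 × 0.4610 ≈ 51255.7 m.
East–west error: 1e-06° × 51255.7 m/° ≈ 0.0512557 m.
That is 0.0512557 m = 5.1256 cm.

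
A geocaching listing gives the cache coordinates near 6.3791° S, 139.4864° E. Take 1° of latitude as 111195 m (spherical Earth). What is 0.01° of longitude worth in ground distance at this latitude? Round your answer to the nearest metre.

1105 metres

0.01° of longitude at 6.3791° is 0.01 × 111195 × cos 6.3791° ≈ 0.01 × 110507 = 1105.07 m.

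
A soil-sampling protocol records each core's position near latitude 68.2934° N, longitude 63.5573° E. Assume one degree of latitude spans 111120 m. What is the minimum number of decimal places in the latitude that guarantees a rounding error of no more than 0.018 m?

One degree of latitude covers 111120 m.
N decimal places → at most half a unit in the last place, 0.5 × 10⁻ᴺ° = 111120/2 × 10⁻ᴺ m.
Setting 55560 × 10⁻ᴺ ≤ 0.018 gives 10ᴺ ≥ 3.087e+06, i.e. N ≥ 6.49.
N = 6 would give 0.0556 m (too coarse); N = 7 gives 0.00556 m ≤ 0.018 m.

7 decimal places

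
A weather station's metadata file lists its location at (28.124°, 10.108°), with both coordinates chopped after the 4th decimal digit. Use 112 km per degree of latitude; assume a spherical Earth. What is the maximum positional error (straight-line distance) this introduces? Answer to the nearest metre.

Truncating at 4 decimal places can drop up to a full unit in the last place, so each coordinate may be off by as much as 0.0001°.
North–south component: 0.0001° × 112000 = 11.2 m.
Longitude error → 0.0001 × 112000 × cos 28.124° = 0.0001 × 112000 × 0.8819 ≈ 9.87761 m.
Combining orthogonally: (11.2² + 9.87761²)^½ ≈ 14.9334 m.

15 metres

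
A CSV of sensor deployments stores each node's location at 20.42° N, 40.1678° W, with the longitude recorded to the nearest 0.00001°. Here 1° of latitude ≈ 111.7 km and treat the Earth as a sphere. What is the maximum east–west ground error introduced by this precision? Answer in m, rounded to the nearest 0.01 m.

Rounding to 5 decimal places leaves the longitude within ±5e-06° of the true value.
Parallels shrink by cos φ, so at 20.42° a degree of longitude is 111700 × 0.9372 ≈ 104681 m.
So at most 5e-06° × 104681 ≈ 0.523404 m east–west.

0.52 m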